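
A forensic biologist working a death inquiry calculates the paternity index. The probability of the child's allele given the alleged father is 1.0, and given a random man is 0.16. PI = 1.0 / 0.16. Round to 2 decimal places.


Paternity Index calculation:
PI = P(allele|father) / P(allele|random)
PI = 1.0 / 0.16
PI = 6.25

6.25


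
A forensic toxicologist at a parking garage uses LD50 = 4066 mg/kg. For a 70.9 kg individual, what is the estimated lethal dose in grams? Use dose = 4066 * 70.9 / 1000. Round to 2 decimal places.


Lethal dose calculation:
Lethal dose = LD50 * body_weight / 1000
= 4066 * 70.9 / 1000
= 288279.4 / 1000
= 288.28 g

288.28


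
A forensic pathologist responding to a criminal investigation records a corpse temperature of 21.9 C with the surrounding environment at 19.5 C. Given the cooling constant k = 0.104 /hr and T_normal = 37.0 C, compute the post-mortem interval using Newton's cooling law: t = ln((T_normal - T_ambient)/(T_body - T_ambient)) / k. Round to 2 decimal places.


Using Newton's law of cooling:
t = ln((T_normal - T_ambient) / (T_body - T_ambient)) / k
T_normal - T_ambient = 17.5
T_body - T_ambient = 2.4
Ratio = 7.291667
ln(ratio) = 1.986732
t = 1.986732 / 0.104 = 19.10 hours

19.10


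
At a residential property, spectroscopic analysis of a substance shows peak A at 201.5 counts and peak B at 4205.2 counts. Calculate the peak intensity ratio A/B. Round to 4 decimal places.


Spectral peak ratio:
Peak A = 201.5 counts
Peak B = 4205.2 counts
Ratio = 201.5 / 4205.2 = 0.0479

0.0479


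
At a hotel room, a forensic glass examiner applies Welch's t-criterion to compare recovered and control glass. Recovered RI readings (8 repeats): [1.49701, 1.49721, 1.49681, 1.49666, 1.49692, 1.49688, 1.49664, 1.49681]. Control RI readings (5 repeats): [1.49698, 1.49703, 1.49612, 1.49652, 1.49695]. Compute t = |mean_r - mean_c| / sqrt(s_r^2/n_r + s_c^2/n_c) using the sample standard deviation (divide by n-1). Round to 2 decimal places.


Welch's t-criterion for glass RI comparison:
Recovered mean = sum / n_r = 11.97494 / 8 = 1.4968675
Control mean = sum / n_c = 7.4836 / 5 = 1.49672
Recovered sample variance s_r^2 = 3.45643e-08
Control sample variance s_c^2 = 1.5415e-07
Welch SE (unpooled) = sqrt(s_r^2/n_r + s_c^2/n_c) = sqrt(4.32054e-09 + 3.083e-08) = sqrt(3.51505e-08) = 0.000187485
|mean_r - mean_c| = 0.0001475
t = 0.0001475 / 0.000187485 = 0.79

0.79


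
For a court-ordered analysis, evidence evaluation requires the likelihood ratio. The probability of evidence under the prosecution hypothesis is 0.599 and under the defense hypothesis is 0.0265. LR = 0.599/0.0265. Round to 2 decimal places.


Likelihood ratio calculation:
LR = P(E|Hp) / P(E|Hd)
LR = 0.599 / 0.0265
LR = 22.60

22.60


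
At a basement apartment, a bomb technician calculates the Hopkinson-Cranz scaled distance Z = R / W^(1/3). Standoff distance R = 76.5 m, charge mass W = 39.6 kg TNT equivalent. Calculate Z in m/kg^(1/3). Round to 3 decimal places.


Scaled distance calculation:
W^(1/3) = 39.6^(1/3) = 3.408514
Z = R / W^(1/3) = 76.5 / 3.408514
Z = 22.444 m/kg^(1/3)

22.444


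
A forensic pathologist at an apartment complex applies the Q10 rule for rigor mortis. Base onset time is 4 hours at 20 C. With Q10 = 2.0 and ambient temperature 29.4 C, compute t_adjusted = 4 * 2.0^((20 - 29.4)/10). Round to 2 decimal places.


Rigor mortis time adjustment:
Exponent = (T_ref - T_actual) / 10 = (20 - 29.4) / 10 = -0.94
Q10 factor = 2.0^-0.94 = 0.52123
t_adjusted = 4 * 0.52123 = 2.08 hours

2.08


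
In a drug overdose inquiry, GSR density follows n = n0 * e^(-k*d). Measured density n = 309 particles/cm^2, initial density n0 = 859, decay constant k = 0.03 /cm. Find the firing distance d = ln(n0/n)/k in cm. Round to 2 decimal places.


GSR distance calculation:
n0/n = 859 / 309 = 2.779935
ln(n0/n) = 1.022428
d = 1.022428 / 0.03 = 34.08 cm

34.08


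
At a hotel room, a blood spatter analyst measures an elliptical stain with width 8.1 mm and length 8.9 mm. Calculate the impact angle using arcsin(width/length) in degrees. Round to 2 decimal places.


Blood spatter impact angle calculation:
width / length = 8.1 / 8.9 = 0.910112
angle = arcsin(0.910112)
angle = 65.52 degrees

65.52


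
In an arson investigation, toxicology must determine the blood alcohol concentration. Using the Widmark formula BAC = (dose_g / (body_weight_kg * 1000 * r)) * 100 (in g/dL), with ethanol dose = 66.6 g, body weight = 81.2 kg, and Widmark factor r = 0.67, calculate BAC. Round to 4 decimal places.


Applying the Widmark formula:
BAC = (dose_g / (body_wt * 1000 * r)) * 100
Denominator = 81.2 * 1000 * 0.67 = 54404
BAC = (66.6 / 54404) * 100
BAC = 0.1224 g/dL

0.1224


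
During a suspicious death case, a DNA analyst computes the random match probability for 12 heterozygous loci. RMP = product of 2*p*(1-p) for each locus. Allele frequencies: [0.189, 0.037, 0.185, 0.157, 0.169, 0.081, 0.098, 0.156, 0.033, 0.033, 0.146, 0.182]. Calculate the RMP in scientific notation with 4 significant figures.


Computing RMP for 12 loci:
Locus 1: 2 * 0.189 * 0.811 = 0.306558
Locus 2: 2 * 0.037 * 0.963 = 0.071262
Locus 3: 2 * 0.185 * 0.815 = 0.30155
Locus 4: 2 * 0.157 * 0.843 = 0.264702
Locus 5: 2 * 0.169 * 0.831 = 0.280878
Locus 6: 2 * 0.081 * 0.919 = 0.148878
Locus 7: 2 * 0.098 * 0.902 = 0.176792
Locus 8: 2 * 0.156 * 0.844 = 0.263328
Locus 9: 2 * 0.033 * 0.967 = 0.063822
Locus 10: 2 * 0.033 * 0.967 = 0.063822
Locus 11: 2 * 0.146 * 0.854 = 0.249368
Locus 12: 2 * 0.182 * 0.818 = 0.297752
RMP = 1.027e-09

1.027e-09


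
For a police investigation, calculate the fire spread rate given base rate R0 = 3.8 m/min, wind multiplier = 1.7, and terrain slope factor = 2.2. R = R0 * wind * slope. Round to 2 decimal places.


Fire spread rate calculation:
R = R0 * wind_factor * slope_factor
= 3.8 * 1.7 * 2.2
= 6.46 * 2.2
= 14.21 m/min

14.21


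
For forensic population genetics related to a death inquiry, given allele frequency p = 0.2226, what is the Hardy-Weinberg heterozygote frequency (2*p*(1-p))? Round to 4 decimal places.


Hardy-Weinberg heterozygote frequency:
q = 1 - p = 1 - 0.2226 = 0.7774
2pq = 2 * 0.2226 * 0.7774 = 0.3461

0.3461


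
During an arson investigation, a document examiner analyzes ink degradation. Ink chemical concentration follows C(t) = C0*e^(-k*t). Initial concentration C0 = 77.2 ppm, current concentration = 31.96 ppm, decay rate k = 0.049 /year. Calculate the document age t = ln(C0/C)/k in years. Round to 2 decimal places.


Document age estimation:
C0/C = 77.2 / 31.96 = 2.415519
ln(C0/C) = 0.881914
t = 0.881914 / 0.049 = 18.00 years

18.00


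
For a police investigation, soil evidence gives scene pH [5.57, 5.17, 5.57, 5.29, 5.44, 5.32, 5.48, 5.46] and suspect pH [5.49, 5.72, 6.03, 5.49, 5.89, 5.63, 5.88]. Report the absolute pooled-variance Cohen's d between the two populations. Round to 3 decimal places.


Pooled-variance Cohen's d for soil pH comparison:
Scene mean = 43.3 / 8 = 5.4125
Suspect mean = 40.13 / 7 = 5.732857
Scene sample variance s_s^2 = 0.019936
Suspect sample variance s_c^2 = 0.04389
Pooled variance = ((n_s-1)*s_s^2 + (n_c-1)*s_c^2) / (n_s + n_c - 2) = 0.030992
Pooled SD = sqrt(0.030992) = 0.176045
Mean difference = -0.320357
|d| = |-0.320357| / 0.176045 = 1.820

1.820


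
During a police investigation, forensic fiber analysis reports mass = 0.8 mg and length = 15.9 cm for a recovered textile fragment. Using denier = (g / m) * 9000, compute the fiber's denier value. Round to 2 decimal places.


Denier calculation:
Mass in grams = 0.8 mg / 1000 = 0.0008 g
Length in meters = 15.9 cm / 100 = 0.159 m
Linear density = mass / length = 0.0008 / 0.159 = 0.00503145 g/m
Denier = (g/m) * 9000 = 0.00503145 * 9000 = 45.28

45.28


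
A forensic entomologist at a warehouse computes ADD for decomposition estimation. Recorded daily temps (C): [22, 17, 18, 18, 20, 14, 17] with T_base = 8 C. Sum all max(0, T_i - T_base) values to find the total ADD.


Computing ADD day by day:
Day 1: max(0, 22 - 8) = 14
Day 2: max(0, 17 - 8) = 9
Day 3: max(0, 18 - 8) = 10
Day 4: max(0, 18 - 8) = 10
Day 5: max(0, 20 - 8) = 12
Day 6: max(0, 14 - 8) = 6
Day 7: max(0, 17 - 8) = 9
Total ADD = 70

70


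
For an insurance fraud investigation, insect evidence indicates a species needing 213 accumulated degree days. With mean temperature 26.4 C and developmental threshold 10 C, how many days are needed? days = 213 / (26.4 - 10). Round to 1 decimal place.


Insect development time:
Effective temperature = avg_temp - T_base = 26.4 - 10 = 16.4 C
Days = ADD / effective_temp = 213 / 16.4 = 13.0 days

13.0


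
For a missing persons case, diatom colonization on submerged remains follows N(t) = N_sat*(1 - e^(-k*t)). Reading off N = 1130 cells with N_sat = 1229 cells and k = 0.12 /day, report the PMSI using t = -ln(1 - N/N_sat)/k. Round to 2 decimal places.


PMSI from diatom colonization curve:
N / N_sat = 1130 / 1229 = 0.919447
1 - N/N_sat = 0.080553
ln(1 - N/N_sat) = -2.51884
t = -ln(1 - N/N_sat) / k = -(-2.51884) / 0.12 = 20.99 days

20.99


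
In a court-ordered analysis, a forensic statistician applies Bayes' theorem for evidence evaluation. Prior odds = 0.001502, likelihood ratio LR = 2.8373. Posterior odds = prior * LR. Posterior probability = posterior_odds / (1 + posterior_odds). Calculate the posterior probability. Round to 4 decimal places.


Bayesian evidence evaluation:
Posterior odds = prior_odds * LR = 0.001502 * 2.8373 = 0.004261625
Posterior probability = posterior_odds / (1 + posterior_odds)
= 0.004261625 / (1 + 0.004261625)
= 0.004261625 / 1.004261625
= 0.0042

0.0042


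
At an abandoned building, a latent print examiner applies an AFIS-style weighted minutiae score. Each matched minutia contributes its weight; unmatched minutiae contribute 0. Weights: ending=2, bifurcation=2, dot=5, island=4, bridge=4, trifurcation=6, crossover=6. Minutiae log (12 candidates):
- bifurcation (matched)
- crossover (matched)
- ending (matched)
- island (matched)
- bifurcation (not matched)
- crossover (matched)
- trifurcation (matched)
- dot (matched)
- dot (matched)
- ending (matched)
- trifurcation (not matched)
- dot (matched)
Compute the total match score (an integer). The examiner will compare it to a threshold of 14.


Weighted minutiae match score:
  bifurcation: matched, +2 (running total 2)
  crossover: matched, +6 (running total 8)
  ending: matched, +2 (running total 10)
  island: matched, +4 (running total 14)
  bifurcation: not matched, +0
  crossover: matched, +6 (running total 20)
  trifurcation: matched, +6 (running total 26)
  dot: matched, +5 (running total 31)
  dot: matched, +5 (running total 36)
  ending: matched, +2 (running total 38)
  trifurcation: not matched, +0
  dot: matched, +5 (running total 43)
Total score = 43
Threshold = 14; verdict = identification

43


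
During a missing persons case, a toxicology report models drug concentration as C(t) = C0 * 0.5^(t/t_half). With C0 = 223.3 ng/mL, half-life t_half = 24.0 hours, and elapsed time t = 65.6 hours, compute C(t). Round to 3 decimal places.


Drug concentration decay:
Number of half-lives = t / t_half = 65.6 / 24.0 = 2.733333
Decay factor = 0.5^2.733333 = 0.15037816
C(t) = 223.3 * 0.15037816 = 33.579 ng/mL

33.579


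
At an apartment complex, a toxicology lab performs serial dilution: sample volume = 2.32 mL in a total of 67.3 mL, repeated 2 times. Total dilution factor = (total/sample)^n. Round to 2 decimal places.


Dilution factor calculation:
Single dilution = V_total / V_sample = 67.3 / 2.32 ≈ 29.008621
Number of dilutions = 2
Total DF = (67.3 / 2.32)^2 (full precision, rounded at the end) = 841.50

841.50


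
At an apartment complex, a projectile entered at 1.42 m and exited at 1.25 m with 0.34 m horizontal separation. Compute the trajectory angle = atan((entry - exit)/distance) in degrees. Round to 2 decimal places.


Bullet trajectory angle:
Height difference = 1.42 - 1.25 = 0.17 m
angle = atan(0.17 / 0.34)
angle = atan(0.5)
angle = 26.57 degrees

26.57


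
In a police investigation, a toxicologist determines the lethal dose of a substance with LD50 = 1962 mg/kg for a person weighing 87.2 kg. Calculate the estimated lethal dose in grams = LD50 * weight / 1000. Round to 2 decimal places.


Lethal dose calculation:
Lethal dose = LD50 * body_weight / 1000
= 1962 * 87.2 / 1000
= 171086.4 / 1000
= 171.09 g

171.09


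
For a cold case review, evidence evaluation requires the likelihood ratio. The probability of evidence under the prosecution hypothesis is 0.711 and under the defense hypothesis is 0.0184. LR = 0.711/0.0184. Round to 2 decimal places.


Likelihood ratio calculation:
LR = P(E|Hp) / P(E|Hd)
LR = 0.711 / 0.0184
LR = 38.64

38.64


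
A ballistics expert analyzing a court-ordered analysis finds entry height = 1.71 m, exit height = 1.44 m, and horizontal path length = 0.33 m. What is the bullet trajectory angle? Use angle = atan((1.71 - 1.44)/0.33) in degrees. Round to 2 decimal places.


Bullet trajectory angle:
Height difference = 1.71 - 1.44 = 0.27 m
angle = atan(0.27 / 0.33)
angle = atan(0.818182)
angle = 39.29 degrees

39.29


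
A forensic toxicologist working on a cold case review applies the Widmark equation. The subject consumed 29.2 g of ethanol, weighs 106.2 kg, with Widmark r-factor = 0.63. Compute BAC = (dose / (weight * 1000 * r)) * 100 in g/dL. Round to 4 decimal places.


Applying the Widmark formula:
BAC = (dose_g / (body_wt * 1000 * r)) * 100
Denominator = 106.2 * 1000 * 0.63 = 66906
BAC = (29.2 / 66906) * 100
BAC = 0.0436 g/dL

0.0436


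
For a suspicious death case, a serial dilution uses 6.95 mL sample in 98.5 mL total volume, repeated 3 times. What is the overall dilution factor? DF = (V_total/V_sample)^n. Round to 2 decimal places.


Dilution factor calculation:
Single dilution = V_total / V_sample = 98.5 / 6.95 ≈ 14.172662
Number of dilutions = 3
Total DF = (98.5 / 6.95)^3 (full precision, rounded at the end) = 2846.78

2846.78


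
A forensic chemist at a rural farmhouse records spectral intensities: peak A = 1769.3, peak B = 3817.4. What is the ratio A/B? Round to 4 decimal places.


Spectral peak ratio:
Peak A = 1769.3 counts
Peak B = 3817.4 counts
Ratio = 1769.3 / 3817.4 = 0.4635

0.4635


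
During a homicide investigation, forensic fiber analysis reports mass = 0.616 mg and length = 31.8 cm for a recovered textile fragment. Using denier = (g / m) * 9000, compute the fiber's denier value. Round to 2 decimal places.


Denier calculation:
Mass in grams = 0.616 mg / 1000 = 0.000616 g
Length in meters = 31.8 cm / 100 = 0.318 m
Linear density = mass / length = 0.000616 / 0.318 = 0.00193711 g/m
Denier = (g/m) * 9000 = 0.00193711 * 9000 = 17.43

17.43


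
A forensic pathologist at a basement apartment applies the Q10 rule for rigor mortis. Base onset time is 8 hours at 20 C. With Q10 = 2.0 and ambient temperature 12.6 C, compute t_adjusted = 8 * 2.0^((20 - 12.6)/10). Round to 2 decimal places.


Rigor mortis time adjustment:
Exponent = (T_ref - T_actual) / 10 = (20 - 12.6) / 10 = 0.74
Q10 factor = 2.0^0.74 = 1.67018
t_adjusted = 8 * 1.67018 = 13.36 hours

13.36


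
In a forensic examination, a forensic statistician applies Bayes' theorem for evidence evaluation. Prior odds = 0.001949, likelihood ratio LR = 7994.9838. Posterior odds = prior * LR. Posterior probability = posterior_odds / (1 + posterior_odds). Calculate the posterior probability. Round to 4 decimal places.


Bayesian evidence evaluation:
Posterior odds = prior_odds * LR = 0.001949 * 7994.9838 = 15.58222
Posterior probability = posterior_odds / (1 + posterior_odds)
= 15.58222 / (1 + 15.58222)
= 15.58222 / 16.58222
= 0.9397

0.9397


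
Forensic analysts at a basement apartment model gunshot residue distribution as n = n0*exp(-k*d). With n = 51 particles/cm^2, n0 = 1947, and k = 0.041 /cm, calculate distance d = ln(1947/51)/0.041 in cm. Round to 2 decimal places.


GSR distance calculation:
n0/n = 1947 / 51 = 38.176471
ln(n0/n) = 3.642219
d = 3.642219 / 0.041 = 88.83 cm

88.83


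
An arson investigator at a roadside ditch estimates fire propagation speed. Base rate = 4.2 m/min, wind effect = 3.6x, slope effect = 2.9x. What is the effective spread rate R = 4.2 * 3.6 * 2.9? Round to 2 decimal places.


Fire spread rate calculation:
R = R0 * wind_factor * slope_factor
= 4.2 * 3.6 * 2.9
= 15.12 * 2.9
= 43.85 m/min

43.85


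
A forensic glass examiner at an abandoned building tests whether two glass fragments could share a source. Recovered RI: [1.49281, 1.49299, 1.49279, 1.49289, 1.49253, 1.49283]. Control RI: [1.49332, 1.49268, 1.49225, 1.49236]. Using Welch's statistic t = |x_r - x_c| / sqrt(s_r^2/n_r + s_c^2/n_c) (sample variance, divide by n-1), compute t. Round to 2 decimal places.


Welch's t-criterion for glass RI comparison:
Recovered mean = sum / n_r = 8.95684 / 6 = 1.4928067
Control mean = sum / n_c = 5.97061 / 4 = 1.4926525
Recovered sample variance s_r^2 = 2.35867e-08
Control sample variance s_c^2 = 2.31292e-07
Welch SE (unpooled) = sqrt(s_r^2/n_r + s_c^2/n_c) = sqrt(3.93111e-09 + 5.78229e-08) = sqrt(6.1754e-08) = 0.000248504
|mean_r - mean_c| = 0.000154167
t = 0.000154167 / 0.000248504 = 0.62

0.62


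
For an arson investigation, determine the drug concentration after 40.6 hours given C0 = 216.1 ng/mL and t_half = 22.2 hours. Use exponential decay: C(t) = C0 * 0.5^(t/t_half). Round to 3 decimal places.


Drug concentration decay:
Number of half-lives = t / t_half = 40.6 / 22.2 = 1.828829
Decay factor = 0.5^1.828829 = 0.28149301
C(t) = 216.1 * 0.28149301 = 60.831 ng/mL

60.831


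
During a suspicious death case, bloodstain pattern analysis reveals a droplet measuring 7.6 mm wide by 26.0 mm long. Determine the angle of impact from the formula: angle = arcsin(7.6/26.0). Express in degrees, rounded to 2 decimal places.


Blood spatter impact angle calculation:
width / length = 7.6 / 26.0 = 0.292308
angle = arcsin(0.292308)
angle = 17.00 degrees

17.00


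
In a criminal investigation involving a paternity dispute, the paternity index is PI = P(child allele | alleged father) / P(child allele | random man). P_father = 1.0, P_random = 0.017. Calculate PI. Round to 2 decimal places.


Paternity Index calculation:
PI = P(allele|father) / P(allele|random)
PI = 1.0 / 0.017
PI = 58.82

58.82


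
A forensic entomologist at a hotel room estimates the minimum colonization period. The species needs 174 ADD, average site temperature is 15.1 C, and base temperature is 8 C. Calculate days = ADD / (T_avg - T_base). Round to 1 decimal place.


Insect development time:
Effective temperature = avg_temp - T_base = 15.1 - 8 = 7.1 C
Days = ADD / effective_temp = 174 / 7.1 = 24.5 days

24.5


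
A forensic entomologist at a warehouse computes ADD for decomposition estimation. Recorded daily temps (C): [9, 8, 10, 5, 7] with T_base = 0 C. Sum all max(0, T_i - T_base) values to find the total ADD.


Computing ADD day by day:
Day 1: max(0, 9 - 0) = 9
Day 2: max(0, 8 - 0) = 8
Day 3: max(0, 10 - 0) = 10
Day 4: max(0, 5 - 0) = 5
Day 5: max(0, 7 - 0) = 7
Total ADD = 39

39


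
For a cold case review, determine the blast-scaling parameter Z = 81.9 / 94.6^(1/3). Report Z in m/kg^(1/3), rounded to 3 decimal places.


Scaled distance calculation:
W^(1/3) = 94.6^(1/3) = 4.55649
Z = R / W^(1/3) = 81.9 / 4.55649
Z = 17.974 m/kg^(1/3)

17.974


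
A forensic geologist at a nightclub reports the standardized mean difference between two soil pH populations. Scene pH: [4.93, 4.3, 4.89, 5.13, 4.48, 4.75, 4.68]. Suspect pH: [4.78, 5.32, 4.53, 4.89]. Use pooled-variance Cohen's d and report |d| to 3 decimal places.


Pooled-variance Cohen's d for soil pH comparison:
Scene mean = 33.16 / 7 = 4.737143
Suspect mean = 19.52 / 4 = 4.88
Scene sample variance s_s^2 = 0.079257
Suspect sample variance s_c^2 = 0.108733
Pooled variance = ((n_s-1)*s_s^2 + (n_c-1)*s_c^2) / (n_s + n_c - 2) = 0.089083
Pooled SD = sqrt(0.089083) = 0.298468
Mean difference = -0.142857
|d| = |-0.142857| / 0.298468 = 0.479

0.479


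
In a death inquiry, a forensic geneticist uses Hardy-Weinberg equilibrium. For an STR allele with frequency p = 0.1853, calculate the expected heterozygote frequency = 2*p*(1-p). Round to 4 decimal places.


Hardy-Weinberg heterozygote frequency:
q = 1 - p = 1 - 0.1853 = 0.8147
2pq = 2 * 0.1853 * 0.8147 = 0.3019

0.3019


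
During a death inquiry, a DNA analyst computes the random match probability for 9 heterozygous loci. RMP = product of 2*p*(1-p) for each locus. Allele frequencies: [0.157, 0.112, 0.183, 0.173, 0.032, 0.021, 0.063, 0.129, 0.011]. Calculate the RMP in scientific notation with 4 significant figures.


Computing RMP for 9 loci:
Locus 1: 2 * 0.157 * 0.843 = 0.264702
Locus 2: 2 * 0.112 * 0.888 = 0.198912
Locus 3: 2 * 0.183 * 0.817 = 0.299022
Locus 4: 2 * 0.173 * 0.827 = 0.286142
Locus 5: 2 * 0.032 * 0.968 = 0.061952
Locus 6: 2 * 0.021 * 0.979 = 0.041118
Locus 7: 2 * 0.063 * 0.937 = 0.118062
Locus 8: 2 * 0.129 * 0.871 = 0.224718
Locus 9: 2 * 0.011 * 0.989 = 0.021758
RMP = 6.625e-09

6.625e-09


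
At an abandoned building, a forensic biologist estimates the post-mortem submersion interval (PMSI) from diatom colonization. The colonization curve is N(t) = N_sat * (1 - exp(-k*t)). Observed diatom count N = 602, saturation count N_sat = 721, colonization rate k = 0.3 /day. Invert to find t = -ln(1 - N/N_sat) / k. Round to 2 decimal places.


PMSI from diatom colonization curve:
N / N_sat = 602 / 721 = 0.834951
1 - N/N_sat = 0.165049
ln(1 - N/N_sat) = -1.801513
t = -ln(1 - N/N_sat) / k = -(-1.801513) / 0.3 = 6.01 days

6.01


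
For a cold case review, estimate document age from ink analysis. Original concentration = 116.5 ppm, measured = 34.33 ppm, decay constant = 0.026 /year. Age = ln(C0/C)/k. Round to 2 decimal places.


Document age estimation:
C0/C = 116.5 / 34.33 = 3.393533
ln(C0/C) = 1.221872
t = 1.221872 / 0.026 = 47.00 years

47.00


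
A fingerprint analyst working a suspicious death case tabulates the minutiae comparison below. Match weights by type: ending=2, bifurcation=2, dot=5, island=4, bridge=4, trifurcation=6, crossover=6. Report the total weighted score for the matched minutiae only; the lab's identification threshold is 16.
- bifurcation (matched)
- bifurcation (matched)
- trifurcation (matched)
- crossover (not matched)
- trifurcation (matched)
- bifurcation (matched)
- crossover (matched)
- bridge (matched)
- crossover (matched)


Weighted minutiae match score:
  bifurcation: matched, +2 (running total 2)
  bifurcation: matched, +2 (running total 4)
  trifurcation: matched, +6 (running total 10)
  crossover: not matched, +0
  trifurcation: matched, +6 (running total 16)
  bifurcation: matched, +2 (running total 18)
  crossover: matched, +6 (running total 24)
  bridge: matched, +4 (running total 28)
  crossover: matched, +6 (running total 34)
Total score = 34
Threshold = 16; verdict = identification

34


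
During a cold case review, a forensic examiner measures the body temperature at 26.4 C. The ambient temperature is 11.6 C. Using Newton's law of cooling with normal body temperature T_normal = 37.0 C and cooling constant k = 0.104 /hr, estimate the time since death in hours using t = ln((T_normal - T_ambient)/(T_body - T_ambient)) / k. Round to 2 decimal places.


Using Newton's law of cooling:
t = ln((T_normal - T_ambient) / (T_body - T_ambient)) / k
T_normal - T_ambient = 25.4
T_body - T_ambient = 14.8
Ratio = 1.716216
ln(ratio) = 0.540122
t = 0.540122 / 0.104 = 5.19 hours

5.19


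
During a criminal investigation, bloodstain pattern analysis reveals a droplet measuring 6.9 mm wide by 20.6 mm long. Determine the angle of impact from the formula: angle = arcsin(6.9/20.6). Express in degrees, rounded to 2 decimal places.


Blood spatter impact angle calculation:
width / length = 6.9 / 20.6 = 0.334951
angle = arcsin(0.334951)
angle = 19.57 degrees

19.57


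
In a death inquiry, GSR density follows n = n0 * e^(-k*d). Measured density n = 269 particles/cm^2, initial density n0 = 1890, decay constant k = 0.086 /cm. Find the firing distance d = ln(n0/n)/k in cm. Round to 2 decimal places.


GSR distance calculation:
n0/n = 1890 / 269 = 7.026022
ln(n0/n) = 1.949621
d = 1.949621 / 0.086 = 22.67 cm

22.67


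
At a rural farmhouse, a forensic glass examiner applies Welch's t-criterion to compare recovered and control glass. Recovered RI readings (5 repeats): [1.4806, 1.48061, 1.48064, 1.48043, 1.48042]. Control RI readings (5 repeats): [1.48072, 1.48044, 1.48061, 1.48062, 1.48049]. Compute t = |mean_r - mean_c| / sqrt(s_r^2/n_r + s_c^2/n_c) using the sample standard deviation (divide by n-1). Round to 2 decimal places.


Welch's t-criterion for glass RI comparison:
Recovered mean = sum / n_r = 7.4027 / 5 = 1.48054
Control mean = sum / n_c = 7.40288 / 5 = 1.480576
Recovered sample variance s_r^2 = 1.125e-08
Control sample variance s_c^2 = 1.243e-08
Welch SE (unpooled) = sqrt(s_r^2/n_r + s_c^2/n_c) = sqrt(2.25e-09 + 2.486e-09) = sqrt(4.736e-09) = 6.88186e-05
|mean_r - mean_c| = 3.6e-05
t = 3.6e-05 / 6.88186e-05 = 0.52

0.52


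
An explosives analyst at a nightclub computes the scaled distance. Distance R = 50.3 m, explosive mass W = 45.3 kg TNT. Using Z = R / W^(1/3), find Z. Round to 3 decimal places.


Scaled distance calculation:
W^(1/3) = 45.3^(1/3) = 3.56478
Z = R / W^(1/3) = 50.3 / 3.56478
Z = 14.110 m/kg^(1/3)

14.110


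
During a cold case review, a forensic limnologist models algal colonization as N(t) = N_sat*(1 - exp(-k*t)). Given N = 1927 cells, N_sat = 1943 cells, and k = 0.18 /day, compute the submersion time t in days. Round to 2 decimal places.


PMSI from diatom colonization curve:
N / N_sat = 1927 / 1943 = 0.991765
1 - N/N_sat = 0.008235
ln(1 - N/N_sat) = -4.799362
t = -ln(1 - N/N_sat) / k = -(-4.799362) / 0.18 = 26.66 days

26.66


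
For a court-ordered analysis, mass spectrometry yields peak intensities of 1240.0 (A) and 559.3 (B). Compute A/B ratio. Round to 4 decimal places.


Spectral peak ratio:
Peak A = 1240.0 counts
Peak B = 559.3 counts
Ratio = 1240.0 / 559.3 = 2.2171

2.2171


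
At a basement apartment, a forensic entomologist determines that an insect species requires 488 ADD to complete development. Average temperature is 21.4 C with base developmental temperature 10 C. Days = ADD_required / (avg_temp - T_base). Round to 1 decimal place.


Insect development time:
Effective temperature = avg_temp - T_base = 21.4 - 10 = 11.4 C
Days = ADD / effective_temp = 488 / 11.4 = 42.8 days

42.8


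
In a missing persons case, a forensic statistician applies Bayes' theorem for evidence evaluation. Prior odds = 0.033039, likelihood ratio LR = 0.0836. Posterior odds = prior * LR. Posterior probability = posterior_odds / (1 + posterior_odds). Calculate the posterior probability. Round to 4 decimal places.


Bayesian evidence evaluation:
Posterior odds = prior_odds * LR = 0.033039 * 0.0836 = 0.00276206
Posterior probability = posterior_odds / (1 + posterior_odds)
= 0.00276206 / (1 + 0.00276206)
= 0.00276206 / 1.00276206
= 0.0028

0.0028


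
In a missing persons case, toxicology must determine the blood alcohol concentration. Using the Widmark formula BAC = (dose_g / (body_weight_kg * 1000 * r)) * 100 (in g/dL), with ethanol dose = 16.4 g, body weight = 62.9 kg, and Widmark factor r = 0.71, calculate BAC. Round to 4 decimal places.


Applying the Widmark formula:
BAC = (dose_g / (body_wt * 1000 * r)) * 100
Denominator = 62.9 * 1000 * 0.71 = 44659
BAC = (16.4 / 44659) * 100
BAC = 0.0367 g/dL

0.0367


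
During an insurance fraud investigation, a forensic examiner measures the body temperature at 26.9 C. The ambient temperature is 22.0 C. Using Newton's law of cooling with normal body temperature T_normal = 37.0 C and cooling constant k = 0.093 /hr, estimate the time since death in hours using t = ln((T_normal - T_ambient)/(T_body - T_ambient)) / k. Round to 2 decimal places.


Using Newton's law of cooling:
t = ln((T_normal - T_ambient) / (T_body - T_ambient)) / k
T_normal - T_ambient = 15.0
T_body - T_ambient = 4.9
Ratio = 3.061224
ln(ratio) = 1.118815
t = 1.118815 / 0.093 = 12.03 hours

12.03


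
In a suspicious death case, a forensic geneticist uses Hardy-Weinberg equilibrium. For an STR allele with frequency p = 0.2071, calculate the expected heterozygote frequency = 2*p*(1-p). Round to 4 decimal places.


Hardy-Weinberg heterozygote frequency:
q = 1 - p = 1 - 0.2071 = 0.7929
2pq = 2 * 0.2071 * 0.7929 = 0.3284

0.3284


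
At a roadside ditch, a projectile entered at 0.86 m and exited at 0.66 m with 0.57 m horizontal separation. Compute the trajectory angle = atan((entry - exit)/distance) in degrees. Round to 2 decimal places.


Bullet trajectory angle:
Height difference = 0.86 - 0.66 = 0.2 m
angle = atan(0.2 / 0.57)
angle = atan(0.350877)
angle = 19.33 degrees

19.33


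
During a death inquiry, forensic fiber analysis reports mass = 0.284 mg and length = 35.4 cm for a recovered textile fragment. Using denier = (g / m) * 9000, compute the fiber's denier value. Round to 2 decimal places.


Denier calculation:
Mass in grams = 0.284 mg / 1000 = 0.000284 g
Length in meters = 35.4 cm / 100 = 0.354 m
Linear density = mass / length = 0.000284 / 0.354 = 0.00080226 g/m
Denier = (g/m) * 9000 = 0.00080226 * 9000 = 7.22

7.22


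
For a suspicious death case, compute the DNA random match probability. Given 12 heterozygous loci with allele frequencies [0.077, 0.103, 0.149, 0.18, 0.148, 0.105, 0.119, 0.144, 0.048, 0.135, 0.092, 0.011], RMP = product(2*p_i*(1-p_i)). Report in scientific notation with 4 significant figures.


Computing RMP for 12 loci:
Locus 1: 2 * 0.077 * 0.923 = 0.142142
Locus 2: 2 * 0.103 * 0.897 = 0.184782
Locus 3: 2 * 0.149 * 0.851 = 0.253598
Locus 4: 2 * 0.18 * 0.82 = 0.2952
Locus 5: 2 * 0.148 * 0.852 = 0.252192
Locus 6: 2 * 0.105 * 0.895 = 0.18795
Locus 7: 2 * 0.119 * 0.881 = 0.209678
Locus 8: 2 * 0.144 * 0.856 = 0.246528
Locus 9: 2 * 0.048 * 0.952 = 0.091392
Locus 10: 2 * 0.135 * 0.865 = 0.23355
Locus 11: 2 * 0.092 * 0.908 = 0.167072
Locus 12: 2 * 0.011 * 0.989 = 0.021758
RMP = 3.738e-10

3.738e-10


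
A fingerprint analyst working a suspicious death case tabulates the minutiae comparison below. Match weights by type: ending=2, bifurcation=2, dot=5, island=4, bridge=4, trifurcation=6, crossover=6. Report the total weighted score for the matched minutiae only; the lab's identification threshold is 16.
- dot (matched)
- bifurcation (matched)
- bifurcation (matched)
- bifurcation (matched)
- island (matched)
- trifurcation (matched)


Weighted minutiae match score:
  dot: matched, +5 (running total 5)
  bifurcation: matched, +2 (running total 7)
  bifurcation: matched, +2 (running total 9)
  bifurcation: matched, +2 (running total 11)
  island: matched, +4 (running total 15)
  trifurcation: matched, +6 (running total 21)
Total score = 21
Threshold = 16; verdict = identification

21


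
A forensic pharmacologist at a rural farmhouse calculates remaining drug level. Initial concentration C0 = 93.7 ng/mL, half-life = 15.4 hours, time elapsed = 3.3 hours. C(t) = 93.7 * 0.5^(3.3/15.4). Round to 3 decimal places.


Drug concentration decay:
Number of half-lives = t / t_half = 3.3 / 15.4 = 0.214286
Decay factor = 0.5^0.214286 = 0.86197265
C(t) = 93.7 * 0.86197265 = 80.767 ng/mL

80.767


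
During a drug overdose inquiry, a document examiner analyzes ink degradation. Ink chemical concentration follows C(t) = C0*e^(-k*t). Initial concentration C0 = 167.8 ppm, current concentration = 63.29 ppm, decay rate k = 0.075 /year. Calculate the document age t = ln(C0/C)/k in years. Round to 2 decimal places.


Document age estimation:
C0/C = 167.8 / 63.29 = 2.651288
ln(C0/C) = 0.975046
t = 0.975046 / 0.075 = 13.00 years

13.00


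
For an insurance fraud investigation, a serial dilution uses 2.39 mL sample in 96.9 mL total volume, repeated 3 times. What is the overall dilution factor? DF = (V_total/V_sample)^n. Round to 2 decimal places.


Dilution factor calculation:
Single dilution = V_total / V_sample = 96.9 / 2.39 ≈ 40.543933
Number of dilutions = 3
Total DF = (96.9 / 2.39)^3 (full precision, rounded at the end) = 66646.54

66646.54


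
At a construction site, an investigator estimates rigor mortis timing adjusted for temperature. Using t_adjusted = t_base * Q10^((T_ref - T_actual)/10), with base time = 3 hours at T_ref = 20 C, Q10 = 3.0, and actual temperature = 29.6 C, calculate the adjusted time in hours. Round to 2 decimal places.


Rigor mortis time adjustment:
Exponent = (T_ref - T_actual) / 10 = (20 - 29.6) / 10 = -0.96
Q10 factor = 3.0^-0.96 = 0.34831
t_adjusted = 3 * 0.34831 = 1.04 hours

1.04


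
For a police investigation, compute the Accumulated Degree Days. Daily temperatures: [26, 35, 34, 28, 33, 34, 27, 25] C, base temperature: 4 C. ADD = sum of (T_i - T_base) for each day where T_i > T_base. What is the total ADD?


Computing ADD day by day:
Day 1: max(0, 26 - 4) = 22
Day 2: max(0, 35 - 4) = 31
Day 3: max(0, 34 - 4) = 30
Day 4: max(0, 28 - 4) = 24
Day 5: max(0, 33 - 4) = 29
Day 6: max(0, 34 - 4) = 30
Day 7: max(0, 27 - 4) = 23
Day 8: max(0, 25 - 4) = 21
Total ADD = 210

210


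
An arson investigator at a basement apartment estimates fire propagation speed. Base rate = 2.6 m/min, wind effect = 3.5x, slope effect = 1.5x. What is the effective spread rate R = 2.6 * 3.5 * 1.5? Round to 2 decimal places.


Fire spread rate calculation:
R = R0 * wind_factor * slope_factor
= 2.6 * 3.5 * 1.5
= 9.1 * 1.5
= 13.65 m/min

13.65


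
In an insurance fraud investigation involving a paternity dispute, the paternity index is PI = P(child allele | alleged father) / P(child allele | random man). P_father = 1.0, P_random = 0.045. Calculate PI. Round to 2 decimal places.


Paternity Index calculation:
PI = P(allele|father) / P(allele|random)
PI = 1.0 / 0.045
PI = 22.22

22.22


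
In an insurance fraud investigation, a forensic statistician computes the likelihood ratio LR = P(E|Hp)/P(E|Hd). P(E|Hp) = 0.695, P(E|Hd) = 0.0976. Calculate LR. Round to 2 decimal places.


Likelihood ratio calculation:
LR = P(E|Hp) / P(E|Hd)
LR = 0.695 / 0.0976
LR = 7.12

7.12


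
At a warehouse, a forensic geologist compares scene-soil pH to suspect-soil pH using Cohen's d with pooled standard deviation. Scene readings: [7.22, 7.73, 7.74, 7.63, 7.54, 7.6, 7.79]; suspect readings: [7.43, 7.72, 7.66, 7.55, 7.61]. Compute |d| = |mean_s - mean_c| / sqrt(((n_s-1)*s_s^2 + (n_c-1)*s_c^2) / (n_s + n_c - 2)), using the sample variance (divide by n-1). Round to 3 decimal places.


Pooled-variance Cohen's d for soil pH comparison:
Scene mean = 53.25 / 7 = 7.607143
Suspect mean = 37.97 / 5 = 7.594
Scene sample variance s_s^2 = 0.036857
Suspect sample variance s_c^2 = 0.01233
Pooled variance = ((n_s-1)*s_s^2 + (n_c-1)*s_c^2) / (n_s + n_c - 2) = 0.027046
Pooled SD = sqrt(0.027046) = 0.164457
Mean difference = 0.013143
|d| = |0.013143| / 0.164457 = 0.080

0.080


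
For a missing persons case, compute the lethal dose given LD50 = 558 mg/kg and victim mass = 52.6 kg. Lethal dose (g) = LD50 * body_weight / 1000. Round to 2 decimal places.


Lethal dose calculation:
Lethal dose = LD50 * body_weight / 1000
= 558 * 52.6 / 1000
= 29350.8 / 1000
= 29.35 g

29.35


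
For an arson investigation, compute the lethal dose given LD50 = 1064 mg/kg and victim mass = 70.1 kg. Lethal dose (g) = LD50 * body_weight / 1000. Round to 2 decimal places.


Lethal dose calculation:
Lethal dose = LD50 * body_weight / 1000
= 1064 * 70.1 / 1000
= 74586.4 / 1000
= 74.59 g

74.59


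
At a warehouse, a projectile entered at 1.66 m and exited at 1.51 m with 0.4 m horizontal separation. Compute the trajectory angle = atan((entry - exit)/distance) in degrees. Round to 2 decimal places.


Bullet trajectory angle:
Height difference = 1.66 - 1.51 = 0.15 m
angle = atan(0.15 / 0.4)
angle = atan(0.375)
angle = 20.56 degrees

20.56


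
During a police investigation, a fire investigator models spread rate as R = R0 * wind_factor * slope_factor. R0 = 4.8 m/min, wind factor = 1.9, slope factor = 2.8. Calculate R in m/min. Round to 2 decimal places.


Fire spread rate calculation:
R = R0 * wind_factor * slope_factor
= 4.8 * 1.9 * 2.8
= 9.12 * 2.8
= 25.54 m/min

25.54


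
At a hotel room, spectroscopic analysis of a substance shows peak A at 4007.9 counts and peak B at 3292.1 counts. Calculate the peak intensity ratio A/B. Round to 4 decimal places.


Spectral peak ratio:
Peak A = 4007.9 counts
Peak B = 3292.1 counts
Ratio = 4007.9 / 3292.1 = 1.2174

1.2174


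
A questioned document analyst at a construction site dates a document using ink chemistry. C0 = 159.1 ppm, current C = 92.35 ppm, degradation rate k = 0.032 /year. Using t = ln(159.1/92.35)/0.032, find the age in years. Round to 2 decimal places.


Document age estimation:
C0/C = 159.1 / 92.35 = 1.722794
ln(C0/C) = 0.543947
t = 0.543947 / 0.032 = 17.00 years

17.00


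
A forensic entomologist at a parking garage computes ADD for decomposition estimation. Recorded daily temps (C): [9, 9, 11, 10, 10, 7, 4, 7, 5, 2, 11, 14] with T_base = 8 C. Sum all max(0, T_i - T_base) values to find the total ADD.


Computing ADD day by day:
Day 1: max(0, 9 - 8) = 1
Day 2: max(0, 9 - 8) = 1
Day 3: max(0, 11 - 8) = 3
Day 4: max(0, 10 - 8) = 2
Day 5: max(0, 10 - 8) = 2
Day 6: max(0, 7 - 8) = 0
Day 7: max(0, 4 - 8) = 0
Day 8: max(0, 7 - 8) = 0
Day 9: max(0, 5 - 8) = 0
Day 10: max(0, 2 - 8) = 0
Day 11: max(0, 11 - 8) = 3
Day 12: max(0, 14 - 8) = 6
Total ADD = 18

18


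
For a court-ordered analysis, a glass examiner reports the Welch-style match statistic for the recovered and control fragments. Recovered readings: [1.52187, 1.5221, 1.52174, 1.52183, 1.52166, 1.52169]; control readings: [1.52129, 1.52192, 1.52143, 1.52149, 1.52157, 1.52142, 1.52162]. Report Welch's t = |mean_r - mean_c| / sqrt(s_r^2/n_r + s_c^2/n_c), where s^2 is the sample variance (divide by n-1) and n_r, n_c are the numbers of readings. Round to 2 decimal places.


Welch's t-criterion for glass RI comparison:
Recovered mean = sum / n_r = 9.13089 / 6 = 1.521815
Control mean = sum / n_c = 10.65074 / 7 = 1.5215343
Recovered sample variance s_r^2 = 2.595e-08
Control sample variance s_c^2 = 4.04952e-08
Welch SE (unpooled) = sqrt(s_r^2/n_r + s_c^2/n_c) = sqrt(4.325e-09 + 5.78503e-09) = sqrt(1.011e-08) = 0.000100548
|mean_r - mean_c| = 0.000280714
t = 0.000280714 / 0.000100548 = 2.79

2.79


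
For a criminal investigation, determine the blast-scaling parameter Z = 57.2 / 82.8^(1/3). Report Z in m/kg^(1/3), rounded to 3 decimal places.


Scaled distance calculation:
W^(1/3) = 82.8^(1/3) = 4.358564
Z = R / W^(1/3) = 57.2 / 4.358564
Z = 13.124 m/kg^(1/3)

13.124


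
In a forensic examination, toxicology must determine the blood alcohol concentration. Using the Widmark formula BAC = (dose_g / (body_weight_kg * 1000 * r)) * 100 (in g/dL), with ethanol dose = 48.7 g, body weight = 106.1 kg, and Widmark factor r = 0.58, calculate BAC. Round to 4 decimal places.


Applying the Widmark formula:
BAC = (dose_g / (body_wt * 1000 * r)) * 100
Denominator = 106.1 * 1000 * 0.58 = 61538
BAC = (48.7 / 61538) * 100
BAC = 0.0791 g/dL

0.0791


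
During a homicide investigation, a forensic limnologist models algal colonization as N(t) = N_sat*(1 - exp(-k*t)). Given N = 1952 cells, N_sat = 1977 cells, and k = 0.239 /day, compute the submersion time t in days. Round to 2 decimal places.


PMSI from diatom colonization curve:
N / N_sat = 1952 / 1977 = 0.987355
1 - N/N_sat = 0.012645
ln(1 - N/N_sat) = -4.370493
t = -ln(1 - N/N_sat) / k = -(-4.370493) / 0.239 = 18.29 days

18.29


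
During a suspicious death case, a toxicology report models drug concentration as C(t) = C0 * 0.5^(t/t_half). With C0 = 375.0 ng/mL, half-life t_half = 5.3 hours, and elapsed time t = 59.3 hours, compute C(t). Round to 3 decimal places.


Drug concentration decay:
Number of half-lives = t / t_half = 59.3 / 5.3 = 11.188679
Decay factor = 0.5^11.188679 = 0.00042842
C(t) = 375.0 * 0.00042842 = 0.161 ng/mL

0.161
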